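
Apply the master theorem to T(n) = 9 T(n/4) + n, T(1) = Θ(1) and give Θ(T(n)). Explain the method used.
T(n) = Θ(n^(log_4 9))

Master theorem: compare f(n) = n to n^(log_4 9) where log_4 9 ≈ 1.585. Since 1 < log_4 9, we have f(n) = O(n^(log_4 9 − ε)) for some ε > 0 — Case 1. Hence T(n) = Θ(n^(log_4 9)).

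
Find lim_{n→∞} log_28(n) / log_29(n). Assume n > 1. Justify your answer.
lim = ln(29) / ln(28) = log_28(29)

Change of base: log_28(n) = ln n / ln 28 and log_29(n) = ln n / ln 29. The ratio is (ln n / ln 28) · (ln 29 / ln n) = ln 29 / ln 28, a constant independent of n. So the limit is ln 29 / ln 28 = log_28(29).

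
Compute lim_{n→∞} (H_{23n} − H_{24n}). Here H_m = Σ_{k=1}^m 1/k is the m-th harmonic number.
lim = ln(23/24)

Euler-Maclaurin gives H_m = ln m + γ + 1/(2m) + O(1/m^2). The γ and O(1/m) terms cancel in the difference:
  H_{23n} − H_{24n} = ln(23n) − ln(24n) + O(1/n) = ln(23/24) + O(1/n).
Hence the limit is ln(23/24).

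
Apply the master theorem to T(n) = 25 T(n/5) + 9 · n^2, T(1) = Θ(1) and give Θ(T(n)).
T(n) = Θ(n^2 log n)

log_5 25 = 2, and f(n) = 9 · n^2 = Θ(n^(log_5 25)). This is Case 2 of the master theorem: T(n) = Θ(f(n) · log n) = Θ(n^2 log n).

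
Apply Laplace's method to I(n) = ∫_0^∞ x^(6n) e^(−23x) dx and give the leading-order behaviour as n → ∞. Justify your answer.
I(n) ~ (sqrt(2π·6n) / 23) · (6n/(23e))^(6n)

Write the integrand as exp(6n ln x − 23x) and set f(x) = 6n ln x − 23x. Then f'(x) = 6n/x − 23 = 0 at x* = 6n/23, and f''(x*) = −6n/x*^2 = −23^2/(6n). Laplace's method (interior maximum) gives
  I(n) ~ e^(f(x*)) · sqrt(2π / |f''(x*)|)
        = exp(6n ln(6n/23) − 6n) · sqrt(2π · 6n / 23^2)
        = (6n/23)^(6n) e^(−6n) · sqrt(2π·6n) / 23
        = (sqrt(2π·6n) / 23) · (6n/(23e))^(6n).
This matches Γ(6n+1)/23^(6n+1) with Stirling applied to Γ.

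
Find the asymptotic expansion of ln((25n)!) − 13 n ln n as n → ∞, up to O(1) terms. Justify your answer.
ln((25n)!) − 13 n ln n = 12 n ln n + 25(ln 25 − 1) n + (1/2) ln(2π·25n) + O(1/n)

Stirling: ln((25n)!) = 25n ln(25n) − 25n + (1/2) ln(2π·25n) + O(1/n).
Expand 25n ln(25n) = 25n (ln n + ln 25) = 25n ln n + 25n ln 25.
Subtract 13n ln n: leading term is (25 − 13) n ln n = 12 n ln n. The next term is 25n ln 25 − 25n = 25(ln 25 − 1) n. Then the (1/2) ln(2π·25n) correction.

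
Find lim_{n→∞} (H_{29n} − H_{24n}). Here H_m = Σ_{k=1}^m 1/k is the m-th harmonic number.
lim = ln(29/24)

Euler-Maclaurin gives H_m = ln m + γ + 1/(2m) + O(1/m^2). The γ and O(1/m) terms cancel in the difference:
  H_{29n} − H_{24n} = ln(29n) − ln(24n) + O(1/n) = ln(29/24) + O(1/n).
Hence the limit is ln(29/24).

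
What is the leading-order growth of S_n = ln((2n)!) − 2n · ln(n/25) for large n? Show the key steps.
S_n ~ 2n · (ln 50 − 1) + O(ln n)

Stirling: ln((2n)!) = 2n ln(2n) − 2n + O(ln n).
  S_n = 2n ln(2n) − 2n − 2n ln(n/25) + O(ln n)
      = 2n ln(2n) − 2n ln n + 2n ln 25 − 2n + O(ln n)
      = 2n ln 2 + 2n ln 25 − 2n + O(ln n)
      = 2n (ln 50 − 1) + O(ln n).
Numerically ln(50) − 1 ≈ 2.9120.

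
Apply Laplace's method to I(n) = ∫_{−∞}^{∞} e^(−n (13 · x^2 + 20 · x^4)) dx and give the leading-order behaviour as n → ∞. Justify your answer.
I(n) ~ sqrt(π/(13n))

φ(x) = 13 · x^2 + 20 · x^4 has its unique global minimum at x* = 0 (since φ'(x) = 26x + 80x^3 = 0 only at x = 0 for real x with both coefficients positive, and φ → ∞ as |x| → ∞). At x* = 0, φ(0) = 0 and φ''(0) = 26. Laplace's method then gives
  I(n) ~ sqrt(2π / (n · φ''(0))) · e^(−n φ(0)) = sqrt(2π / (26n)) = sqrt(π/(13n)).
The 20 · x^4 term contributes only at subleading order (an O(1/n) relative correction).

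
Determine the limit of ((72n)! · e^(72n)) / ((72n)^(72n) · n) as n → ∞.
lim = 0

Stirling: (72n)! ~ sqrt(2π·72n) · (72n/e)^(72n). Hence
  (72n)! · e^(72n) / (72n)^(72n) ~ sqrt(2π·72n).
Dividing by n: sqrt(2π·72n) / n = sqrt(2π·72) · n^((1−2)/2), so the expression behaves like sqrt(2π·72) · n^((1−2)/2) → 0.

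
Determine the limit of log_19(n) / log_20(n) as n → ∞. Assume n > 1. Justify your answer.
lim = ln(20) / ln(19) = log_19(20)

Change of base: log_19(n) = ln n / ln 19 and log_20(n) = ln n / ln 20. The ratio is (ln n / ln 19) · (ln 20 / ln n) = ln 20 / ln 19, a constant independent of n. So the limit is ln 20 / ln 19 = log_19(20).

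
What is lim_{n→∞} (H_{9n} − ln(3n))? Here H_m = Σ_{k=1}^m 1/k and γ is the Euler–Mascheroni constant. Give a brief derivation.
lim = ln 3 + γ

By Euler-Maclaurin, H_m = ln m + γ + O(1/m). So
  H_{9n} − ln(3n) = ln(9n) + γ − ln(3n) + O(1/n)
                       = ln(9/3) + γ + O(1/n).
Hence the limit is ln(9/3) + γ (= ln 3).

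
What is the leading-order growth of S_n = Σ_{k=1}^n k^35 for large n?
S_n ~ n^36 / 36

By integral comparison (Euler-Maclaurin), Σ_{k=1}^n k^35 = ∫_0^n x^35 dx + O(n^35) = n^36/36 + O(n^35). (Equivalently, Faulhaber's formula gives the same leading term.)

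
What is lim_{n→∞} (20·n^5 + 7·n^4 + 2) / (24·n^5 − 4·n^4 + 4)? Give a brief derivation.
lim = 20/24 = 5/6

For large n the leading n^5 terms dominate both numerator and denominator. Dividing top and bottom by n^5, every other term tends to 0, leaving 20/24 = 5/6.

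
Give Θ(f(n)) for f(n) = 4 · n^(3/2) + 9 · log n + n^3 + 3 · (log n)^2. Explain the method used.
f(n) ∈ Θ(n^3)

Compare the terms by growth order. For large n, n^a · (log n)^b dominates n^a' · (log n)^b' iff a > a', or (a = a' and b > b'). Ranking the 4 terms shows the dominant one is n^3. Hence f(n) ∈ Θ(n^3).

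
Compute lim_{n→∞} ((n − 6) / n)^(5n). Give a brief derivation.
lim = e^(−30)

Rewrite as (1 − 6/n)^(5n). By the standard limit (1 + x/n)^n → e^x, we have (1 − 6/n)^n → e^(−6), and raising to the 5th power gives e^(−30).
More precisely, ln[(1 − 6/n)^(5n)] = 5n · ln(1 − 6/n) = 5n · (-6/n + O(1/n^2)) = -30 + O(1/n) → -30.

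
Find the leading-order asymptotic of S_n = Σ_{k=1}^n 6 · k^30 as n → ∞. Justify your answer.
S_n ~ 6 · n^31 / 31

By integral comparison (Euler-Maclaurin), Σ_{k=1}^n 6 · k^30 = 6 · ∫_0^n x^30 dx + O(n^30) = 6 · n^31/31 + O(n^30). (Equivalently, Faulhaber's formula gives the same leading term.)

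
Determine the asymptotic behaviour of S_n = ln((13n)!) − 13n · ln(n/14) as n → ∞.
S_n ~ 13n · (ln 182 − 1) + O(ln n)

Stirling: ln((13n)!) = 13n ln(13n) − 13n + O(ln n).
  S_n = 13n ln(13n) − 13n − 13n ln(n/14) + O(ln n)
      = 13n ln(13n) − 13n ln n + 13n ln 14 − 13n + O(ln n)
      = 13n ln 13 + 13n ln 14 − 13n + O(ln n)
      = 13n (ln 182 − 1) + O(ln n).
Numerically ln(182) − 1 ≈ 4.2040.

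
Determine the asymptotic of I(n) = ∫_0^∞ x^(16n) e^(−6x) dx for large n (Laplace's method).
I(n) ~ (sqrt(2π·16n) / 6) · (16n/(6e))^(16n)

Write the integrand as exp(16n ln x − 6x) and set f(x) = 16n ln x − 6x. Then f'(x) = 16n/x − 6 = 0 at x* = 16n/6, and f''(x*) = −16n/x*^2 = −6^2/(16n). Laplace's method (interior maximum) gives
  I(n) ~ e^(f(x*)) · sqrt(2π / |f''(x*)|)
        = exp(16n ln(16n/6) − 16n) · sqrt(2π · 16n / 6^2)
        = (16n/6)^(16n) e^(−16n) · sqrt(2π·16n) / 6
        = (sqrt(2π·16n) / 6) · (16n/(6e))^(16n).
This matches Γ(16n+1)/6^(16n+1) with Stirling applied to Γ.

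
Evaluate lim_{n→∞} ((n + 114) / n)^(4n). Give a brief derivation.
lim = e^456

Rewrite as (1 + 114/n)^(4n). By the standard limit (1 + x/n)^n → e^x, we have (1 + 114/n)^n → e^114, and raising to the 4th power gives e^456.
More precisely, ln[(1 + 114/n)^(4n)] = 4n · ln(1 + 114/n) = 4n · (114/n + O(1/n^2)) = 456 + O(1/n) → 456.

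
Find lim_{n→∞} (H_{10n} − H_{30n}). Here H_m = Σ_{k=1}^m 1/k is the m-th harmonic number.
lim = ln(10/30) = −ln 3

Euler-Maclaurin gives H_m = ln m + γ + 1/(2m) + O(1/m^2). The γ and O(1/m) terms cancel in the difference:
  H_{10n} − H_{30n} = ln(10n) − ln(30n) + O(1/n) = ln(10/30) + O(1/n).
Hence the limit is ln(10/30) = −ln 3.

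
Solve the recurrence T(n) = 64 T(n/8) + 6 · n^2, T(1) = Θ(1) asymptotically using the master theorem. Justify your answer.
T(n) = Θ(n^2 log n)

log_8 64 = 2, and f(n) = 6 · n^2 = Θ(n^(log_8 64)). This is Case 2 of the master theorem: T(n) = Θ(f(n) · log n) = Θ(n^2 log n).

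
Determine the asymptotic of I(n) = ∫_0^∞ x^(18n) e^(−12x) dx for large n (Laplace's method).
I(n) ~ (sqrt(2π·18n) / 12) · (18n/(12e))^(18n)

Write the integrand as exp(18n ln x − 12x) and set f(x) = 18n ln x − 12x. Then f'(x) = 18n/x − 12 = 0 at x* = 18n/12, and f''(x*) = −18n/x*^2 = −12^2/(18n). Laplace's method (interior maximum) gives
  I(n) ~ e^(f(x*)) · sqrt(2π / |f''(x*)|)
        = exp(18n ln(18n/12) − 18n) · sqrt(2π · 18n / 12^2)
        = (18n/12)^(18n) e^(−18n) · sqrt(2π·18n) / 12
        = (sqrt(2π·18n) / 12) · (18n/(12e))^(18n).
This matches Γ(18n+1)/12^(18n+1) with Stirling applied to Γ.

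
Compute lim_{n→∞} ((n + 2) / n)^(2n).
lim = e^4

Rewrite as (1 + 2/n)^(2n). By the standard limit (1 + x/n)^n → e^x, we have (1 + 2/n)^n → e^2, and raising to the 2nd power gives e^4.
More precisely, ln[(1 + 2/n)^(2n)] = 2n · ln(1 + 2/n) = 2n · (2/n + O(1/n^2)) = 4 + O(1/n) → 4.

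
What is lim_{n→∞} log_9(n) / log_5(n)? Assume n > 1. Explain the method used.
lim = ln(5) / ln(9) = log_9(5)

Change of base: log_9(n) = ln n / ln 9 and log_5(n) = ln n / ln 5. The ratio is (ln n / ln 9) · (ln 5 / ln n) = ln 5 / ln 9, a constant independent of n. So the limit is ln 5 / ln 9 = log_9(5).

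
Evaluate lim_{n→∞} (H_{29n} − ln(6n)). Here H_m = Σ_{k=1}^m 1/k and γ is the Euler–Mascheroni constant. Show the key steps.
lim = ln(29/6) + γ

By Euler-Maclaurin, H_m = ln m + γ + O(1/m). So
  H_{29n} − ln(6n) = ln(29n) + γ − ln(6n) + O(1/n)
                       = ln(29/6) + γ + O(1/n).
Hence the limit is ln(29/6) + γ.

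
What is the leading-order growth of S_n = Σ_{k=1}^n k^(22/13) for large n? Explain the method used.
S_n ~ (13/35) · n^(35/13)

Integral comparison: Σ_{k=1}^n k^(22/13) = ∫_0^n x^(22/13) dx + O(n^(22/13)). The integral is n^(1 + 22/13) / (1 + 22/13) = n^((22+13)/13) / ((22+13)/13) = (13/35) · n^(35/13).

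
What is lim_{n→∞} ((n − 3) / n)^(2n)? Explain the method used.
lim = e^(−6)

Rewrite as (1 − 3/n)^(2n). By the standard limit (1 + x/n)^n → e^x, we have (1 − 3/n)^n → e^(−3), and raising to the 2nd power gives e^(−6).
More precisely, ln[(1 − 3/n)^(2n)] = 2n · ln(1 − 3/n) = 2n · (-3/n + O(1/n^2)) = -6 + O(1/n) → -6.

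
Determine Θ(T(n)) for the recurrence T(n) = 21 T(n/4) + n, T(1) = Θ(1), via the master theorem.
T(n) = Θ(n^(log_4 21))

Master theorem: compare f(n) = n to n^(log_4 21) where log_4 21 ≈ 2.196. Since 1 < log_4 21, we have f(n) = O(n^(log_4 21 − ε)) for some ε > 0 — Case 1. Hence T(n) = Θ(n^(log_4 21)).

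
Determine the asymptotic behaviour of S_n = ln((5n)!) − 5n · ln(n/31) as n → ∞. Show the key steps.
S_n ~ 5n · (ln 155 − 1) + O(ln n)

Stirling: ln((5n)!) = 5n ln(5n) − 5n + O(ln n).
  S_n = 5n ln(5n) − 5n − 5n ln(n/31) + O(ln n)
      = 5n ln(5n) − 5n ln n + 5n ln 31 − 5n + O(ln n)
      = 5n ln 5 + 5n ln 31 − 5n + O(ln n)
      = 5n (ln 155 − 1) + O(ln n).
Numerically ln(155) − 1 ≈ 4.0434.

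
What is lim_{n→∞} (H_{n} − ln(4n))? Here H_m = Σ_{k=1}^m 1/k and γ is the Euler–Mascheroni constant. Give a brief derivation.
lim = −ln 4 + γ

By Euler-Maclaurin, H_m = ln m + γ + O(1/m). So
  H_{n} − ln(4n) = ln(n) + γ − ln(4n) + O(1/n)
                       = ln(1/4) + γ + O(1/n).
Hence the limit is ln(1/4) + γ.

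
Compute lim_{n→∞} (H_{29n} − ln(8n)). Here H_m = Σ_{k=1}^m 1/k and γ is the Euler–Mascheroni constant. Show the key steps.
lim = ln(29/8) + γ

By Euler-Maclaurin, H_m = ln m + γ + O(1/m). So
  H_{29n} − ln(8n) = ln(29n) + γ − ln(8n) + O(1/n)
                       = ln(29/8) + γ + O(1/n).
Hence the limit is ln(29/8) + γ.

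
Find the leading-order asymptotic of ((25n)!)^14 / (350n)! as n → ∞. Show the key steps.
((25n)!)^14/(350n)! ~ ((2π·25n)^(13/2) / sqrt(14)) · 14^(−14·25n)  →  0

Write N = 25n. Stirling: N! ~ sqrt(2π N)(N/e)^N and (14N)! ~ sqrt(2π·14N)·(14N/e)^(14N).
  (N!)^14/(14N)! ~ (2π N)^(14/2) (N/e)^(14N) / [sqrt(2π·14N) (14N/e)^(14N)]
     = (2π N)^(14/2) / sqrt(2π·14N) · (N/(14N))^(14N)
     = (2π N)^((14−1)/2) / sqrt(14) · 14^(−14N).
Since 14^14 > 1, the factor 14^(−14N) decays exponentially, so the ratio → 0. Substituting N = 25n gives the stated form.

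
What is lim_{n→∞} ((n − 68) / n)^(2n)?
lim = e^(−136)

Rewrite as (1 − 68/n)^(2n). By the standard limit (1 + x/n)^n → e^x, we have (1 − 68/n)^n → e^(−68), and raising to the 2nd power gives e^(−136).
More precisely, ln[(1 − 68/n)^(2n)] = 2n · ln(1 − 68/n) = 2n · (-68/n + O(1/n^2)) = -136 + O(1/n) → -136.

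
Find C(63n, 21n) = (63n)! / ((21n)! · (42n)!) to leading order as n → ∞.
C(63n, 21n) ~ (27/4)^(21n) · sqrt(3/(4π·21n))

Write N = 21n. Apply Stirling to each factorial:
  (3N)! ~ sqrt(2π·3N) · (3N/e)^(3N),
  N! ~ sqrt(2π N) · (N/e)^N,
  (2N)! ~ sqrt(2π·2N) · (2N/e)^(2N).
The exponential factors combine to (3N)^(3N) / (N^N · (2N)^(2N)) = 3^(3N)/2^(2N) = (3^3/2^2)^N = (27/4)^N.
The square-root prefactors combine to sqrt(2π·3N) / (sqrt(2π N)·sqrt(2π·2N)) = sqrt(3 / (2π·2·N)) = sqrt(3/(4π·21n)).
Substituting N = 21n: C(63n, 21n) ~ (27/4)^(21n) · sqrt(3/(4π·21n)).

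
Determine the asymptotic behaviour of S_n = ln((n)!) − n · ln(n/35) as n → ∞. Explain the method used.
S_n ~ n · (ln 35 − 1) + O(ln n)

Stirling: ln((n)!) = n ln(n) − n + O(ln n).
  S_n = n ln(n) − n − n ln(n/35) + O(ln n)
      = n ln(n) − n ln n + n ln 35 − n + O(ln n)
      = n ln 35 − n + O(ln n)
      = n (ln 35 − 1) + O(ln n).
Numerically ln(35) − 1 ≈ 2.5553.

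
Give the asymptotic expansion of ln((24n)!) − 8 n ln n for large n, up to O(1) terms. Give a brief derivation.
ln((24n)!) − 8 n ln n = 16 n ln n + 24(ln 24 − 1) n + (1/2) ln(2π·24n) + O(1/n)

Stirling: ln((24n)!) = 24n ln(24n) − 24n + (1/2) ln(2π·24n) + O(1/n).
Expand 24n ln(24n) = 24n (ln n + ln 24) = 24n ln n + 24n ln 24.
Subtract 8n ln n: leading term is (24 − 8) n ln n = 16 n ln n. The next term is 24n ln 24 − 24n = 24(ln 24 − 1) n. Then the (1/2) ln(2π·24n) correction.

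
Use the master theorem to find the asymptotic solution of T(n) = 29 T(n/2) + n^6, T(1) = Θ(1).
T(n) = Θ(n^6)

log_2 29 ≈ 4.858. f(n) = n^6 dominates n^(log_2 29) since 6 > 4.858, and the regularity condition a·f(n/b) = 29·(n/2)^6 = (29/64)·n^6 ≤ c·f(n) holds with c = 29/64 ≈ 0.453 < 1. So this is Case 3: T(n) = Θ(f(n)) = Θ(n^6).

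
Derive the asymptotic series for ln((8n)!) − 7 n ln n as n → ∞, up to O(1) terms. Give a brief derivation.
ln((8n)!) − 7 n ln n = n ln n + 8(ln 8 − 1) n + (1/2) ln(2π·8n) + O(1/n)

Stirling: ln((8n)!) = 8n ln(8n) − 8n + (1/2) ln(2π·8n) + O(1/n).
Expand 8n ln(8n) = 8n (ln n + ln 8) = 8n ln n + 8n ln 8.
Subtract 7n ln n: leading term is (8 − 7) n ln n = n ln n. The next term is 8n ln 8 − 8n = 8(ln 8 − 1) n. Then the (1/2) ln(2π·8n) correction.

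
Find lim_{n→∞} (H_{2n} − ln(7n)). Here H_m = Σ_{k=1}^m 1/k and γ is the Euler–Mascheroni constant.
lim = ln(2/7) + γ

By Euler-Maclaurin, H_m = ln m + γ + O(1/m). So
  H_{2n} − ln(7n) = ln(2n) + γ − ln(7n) + O(1/n)
                       = ln(2/7) + γ + O(1/n).
Hence the limit is ln(2/7) + γ.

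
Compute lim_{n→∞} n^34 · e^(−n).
lim = 0

Exponentials with base > 1 dominate every fixed polynomial: for any fixed c, n^c / e^n → 0 as n → ∞ (e.g. by the ratio test, or since e^n grows faster than any power of n). Hence n^34 · e^(−n) = n^34 / e^n → 0.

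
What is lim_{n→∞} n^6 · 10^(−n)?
lim = 0

Exponentials with base > 1 dominate every fixed polynomial: for any fixed c, n^c / 10^n → 0 as n → ∞ (e.g. by the ratio test, or by writing 10^n = e^(n ln 10) and noting e^(n ln 10) / n^c → ∞). Hence n^6 · 10^(−n) = n^6 / 10^n → 0.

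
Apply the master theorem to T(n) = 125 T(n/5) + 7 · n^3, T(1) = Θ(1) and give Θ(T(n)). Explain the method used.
T(n) = Θ(n^3 log n)

log_5 125 = 3, and f(n) = 7 · n^3 = Θ(n^(log_5 125)). This is Case 2 of the master theorem: T(n) = Θ(f(n) · log n) = Θ(n^3 log n).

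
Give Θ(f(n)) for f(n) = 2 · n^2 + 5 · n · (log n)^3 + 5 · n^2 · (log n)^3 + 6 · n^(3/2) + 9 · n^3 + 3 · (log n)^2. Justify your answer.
f(n) ∈ Θ(n^3)

Compare the terms by growth order. For large n, n^a · (log n)^b dominates n^a' · (log n)^b' iff a > a', or (a = a' and b > b'). Ranking the 6 terms shows the dominant one is 9 · n^3. Hence f(n) ∈ Θ(n^3).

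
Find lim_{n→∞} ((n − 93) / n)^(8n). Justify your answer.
lim = e^(−744)

Rewrite as (1 − 93/n)^(8n). By the standard limit (1 + x/n)^n → e^x, we have (1 − 93/n)^n → e^(−93), and raising to the 8th power gives e^(−744).
More precisely, ln[(1 − 93/n)^(8n)] = 8n · ln(1 − 93/n) = 8n · (-93/n + O(1/n^2)) = -744 + O(1/n) → -744.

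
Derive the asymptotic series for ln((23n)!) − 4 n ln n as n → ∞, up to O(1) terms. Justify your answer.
ln((23n)!) − 4 n ln n = 19 n ln n + 23(ln 23 − 1) n + (1/2) ln(2π·23n) + O(1/n)

Stirling: ln((23n)!) = 23n ln(23n) − 23n + (1/2) ln(2π·23n) + O(1/n).
Expand 23n ln(23n) = 23n (ln n + ln 23) = 23n ln n + 23n ln 23.
Subtract 4n ln n: leading term is (23 − 4) n ln n = 19 n ln n. The next term is 23n ln 23 − 23n = 23(ln 23 − 1) n. Then the (1/2) ln(2π·23n) correction.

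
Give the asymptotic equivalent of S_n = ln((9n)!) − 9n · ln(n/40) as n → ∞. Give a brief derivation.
S_n ~ 9n · (ln 360 − 1) + O(ln n)

Stirling: ln((9n)!) = 9n ln(9n) − 9n + O(ln n).
  S_n = 9n ln(9n) − 9n − 9n ln(n/40) + O(ln n)
      = 9n ln(9n) − 9n ln n + 9n ln 40 − 9n + O(ln n)
      = 9n ln 9 + 9n ln 40 − 9n + O(ln n)
      = 9n (ln 360 − 1) + O(ln n).
Numerically ln(360) − 1 ≈ 4.8861.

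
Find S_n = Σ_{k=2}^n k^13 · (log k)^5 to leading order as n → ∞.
S_n ~ n^14 · (log n)^5 / 14

By integral comparison, S_n = ∫_1^n x^13 · (log x)^5 dx + O(n^13 · (log n)^5). For the integral, the leading term of ∫_1^n x^13 (log x)^5 dx is n^14/14 · (log n)^5 (by repeated integration by parts; each step lowers the log-exponent and produces a relatively O(1/log n) correction). Hence S_n ~ n^14 · (log n)^5 / 14.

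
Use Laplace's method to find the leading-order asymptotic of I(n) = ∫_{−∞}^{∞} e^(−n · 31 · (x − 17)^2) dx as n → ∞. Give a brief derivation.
I(n) = sqrt(π/(31n))

Here φ(x) = 31 · (x − 17)^2 has its unique minimum at x* = 17 with φ(x*) = 0 and φ''(x*) = 62. Laplace's method gives
  I(n) ~ e^(−n φ(x*)) · sqrt(2π / (n · φ''(x*))) = sqrt(2π / (62n)) = sqrt(π/(31n)).
This is exact: substituting u = (x − 17)·sqrt(31n) gives I(n) = (1/sqrt(31n)) ∫_{−∞}^{∞} e^(−u^2) du = sqrt(π/(31n)).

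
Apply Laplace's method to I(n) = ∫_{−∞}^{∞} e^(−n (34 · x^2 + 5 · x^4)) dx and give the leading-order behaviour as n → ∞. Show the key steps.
I(n) ~ sqrt(π/(34n))

φ(x) = 34 · x^2 + 5 · x^4 has its unique global minimum at x* = 0 (since φ'(x) = 68x + 20x^3 = 0 only at x = 0 for real x with both coefficients positive, and φ → ∞ as |x| → ∞). At x* = 0, φ(0) = 0 and φ''(0) = 68. Laplace's method then gives
  I(n) ~ sqrt(2π / (n · φ''(0))) · e^(−n φ(0)) = sqrt(2π / (68n)) = sqrt(π/(34n)).
The 5 · x^4 term contributes only at subleading order (an O(1/n) relative correction).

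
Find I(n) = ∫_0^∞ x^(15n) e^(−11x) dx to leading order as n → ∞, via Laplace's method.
I(n) ~ (sqrt(2π·15n) / 11) · (15n/(11e))^(15n)

Write the integrand as exp(15n ln x − 11x) and set f(x) = 15n ln x − 11x. Then f'(x) = 15n/x − 11 = 0 at x* = 15n/11, and f''(x*) = −15n/x*^2 = −11^2/(15n). Laplace's method (interior maximum) gives
  I(n) ~ e^(f(x*)) · sqrt(2π / |f''(x*)|)
        = exp(15n ln(15n/11) − 15n) · sqrt(2π · 15n / 11^2)
        = (15n/11)^(15n) e^(−15n) · sqrt(2π·15n) / 11
        = (sqrt(2π·15n) / 11) · (15n/(11e))^(15n).
This matches Γ(15n+1)/11^(15n+1) with Stirling applied to Γ.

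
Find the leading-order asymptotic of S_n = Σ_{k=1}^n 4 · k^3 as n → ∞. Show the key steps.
S_n ~ n^4

By integral comparison (Euler-Maclaurin), Σ_{k=1}^n 4 · k^3 = 4 · ∫_0^n x^3 dx + O(n^3) = 4 · n^4/4 = n^4 + O(n^3). (Equivalently, Faulhaber's formula gives the same leading term.)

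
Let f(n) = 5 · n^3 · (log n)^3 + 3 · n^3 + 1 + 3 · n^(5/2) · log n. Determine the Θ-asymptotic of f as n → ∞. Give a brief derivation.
f(n) ∈ Θ(n^3 · (log n)^3)

Compare the terms by growth order. For large n, n^a · (log n)^b dominates n^a' · (log n)^b' iff a > a', or (a = a' and b > b'). Ranking the 4 terms shows the dominant one is 5 · n^3 · (log n)^3. Hence f(n) ∈ Θ(n^3 · (log n)^3).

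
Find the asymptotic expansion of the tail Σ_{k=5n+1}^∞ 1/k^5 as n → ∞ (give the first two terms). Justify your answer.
Σ_{k>5n} 1/k^5 = 1/(4 · (5n)^4) − 1/(2 · (5n)^5) + O(1/(5n)^6)

Compare to the integral: ∫_{5n}^∞ x^(−5) dx = [−x^(−4)/4]_{5n}^∞ = 1/((5−1)·(5n)^4). The Euler-Maclaurin correction adds −f(5n)/2 = −1/(2·(5n)^5). Euler-Maclaurin then gives
  Σ_{k>5n} 1/k^5 = ∫_{5n}^∞ dx/x^5 − 1/(2·(5n)^5) + O(1/(5n)^6).
(Equivalently this is ζ(5) − Σ_{k≤5n} 1/k^5.)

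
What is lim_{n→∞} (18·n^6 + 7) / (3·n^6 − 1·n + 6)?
lim = 18/3 = 6

For large n the leading n^6 terms dominate both numerator and denominator. Dividing top and bottom by n^6, every other term tends to 0, leaving 18/3 = 6.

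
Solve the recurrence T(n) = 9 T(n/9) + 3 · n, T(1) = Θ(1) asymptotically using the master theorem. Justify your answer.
T(n) = Θ(n log n)

log_9 9 = 1, and f(n) = 3 · n = Θ(n^(log_9 9)). This is Case 2 of the master theorem: T(n) = Θ(f(n) · log n) = Θ(n log n).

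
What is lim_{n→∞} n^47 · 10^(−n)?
lim = 0

Exponentials with base > 1 dominate every fixed polynomial: for any fixed c, n^c / 10^n → 0 as n → ∞ (e.g. by the ratio test, or by writing 10^n = e^(n ln 10) and noting e^(n ln 10) / n^c → ∞). Hence n^47 · 10^(−n) = n^47 / 10^n → 0.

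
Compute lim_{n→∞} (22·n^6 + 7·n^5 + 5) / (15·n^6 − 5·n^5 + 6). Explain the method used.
lim = 22/15

For large n the leading n^6 terms dominate both numerator and denominator. Dividing top and bottom by n^6, every other term tends to 0, leaving 22/15.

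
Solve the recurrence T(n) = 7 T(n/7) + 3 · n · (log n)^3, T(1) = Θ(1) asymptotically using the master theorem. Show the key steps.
T(n) = Θ(n · (log n)^4)

Here log_7 7 = 1 and f(n) = 3 · n · (log n)^3 = Θ(n^(log_7 7) · (log n)^3). This is the extended Case 2 of the master theorem (f matches the critical exponent up to log factors), giving T(n) = Θ(n^(log_7 7) · (log n)^(3+1)) = Θ(n · (log n)^4).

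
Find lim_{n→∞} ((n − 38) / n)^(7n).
lim = e^(−266)

Rewrite as (1 − 38/n)^(7n). By the standard limit (1 + x/n)^n → e^x, we have (1 − 38/n)^n → e^(−38), and raising to the 7th power gives e^(−266).
More precisely, ln[(1 − 38/n)^(7n)] = 7n · ln(1 − 38/n) = 7n · (-38/n + O(1/n^2)) = -266 + O(1/n) → -266.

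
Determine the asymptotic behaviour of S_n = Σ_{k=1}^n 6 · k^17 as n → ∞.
S_n ~ n^18 / 3

By integral comparison (Euler-Maclaurin), Σ_{k=1}^n 6 · k^17 = 6 · ∫_0^n x^17 dx + O(n^17) = 6 · n^18/18 = n^18 / 3 + O(n^17). (Equivalently, Faulhaber's formula gives the same leading term.)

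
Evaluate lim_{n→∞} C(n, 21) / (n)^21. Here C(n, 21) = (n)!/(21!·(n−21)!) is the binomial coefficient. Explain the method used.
lim = 1/21! = 1/51090942171709440000

With N = n → ∞: C(N, 21) / N^21 = [N(N−1)…(N−20)] / (21! · N^21) = (1/21!) · 1 · (1 − 1/n) · … · (1 − 20/n). Each factor → 1 as N → ∞, so the limit is 1/21! = 1/51090942171709440000.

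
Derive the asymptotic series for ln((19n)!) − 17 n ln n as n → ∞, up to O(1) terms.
ln((19n)!) − 17 n ln n = 2 n ln n + 19(ln 19 − 1) n + (1/2) ln(2π·19n) + O(1/n)

Stirling: ln((19n)!) = 19n ln(19n) − 19n + (1/2) ln(2π·19n) + O(1/n).
Expand 19n ln(19n) = 19n (ln n + ln 19) = 19n ln n + 19n ln 19.
Subtract 17n ln n: leading term is (19 − 17) n ln n = 2 n ln n. The next term is 19n ln 19 − 19n = 19(ln 19 − 1) n. Then the (1/2) ln(2π·19n) correction.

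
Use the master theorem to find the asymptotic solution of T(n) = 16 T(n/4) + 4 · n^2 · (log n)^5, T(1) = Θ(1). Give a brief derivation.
T(n) = Θ(n^2 · (log n)^6)

Here log_4 16 = 2 and f(n) = 4 · n^2 · (log n)^5 = Θ(n^(log_4 16) · (log n)^5). This is the extended Case 2 of the master theorem (f matches the critical exponent up to log factors), giving T(n) = Θ(n^(log_4 16) · (log n)^(5+1)) = Θ(n^2 · (log n)^6).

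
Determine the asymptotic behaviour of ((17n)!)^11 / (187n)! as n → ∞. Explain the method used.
((17n)!)^11/(187n)! ~ ((2π·17n)^(10/2) / sqrt(11)) · 11^(−11·17n)  →  0

Write N = 17n. Stirling: N! ~ sqrt(2π N)(N/e)^N and (11N)! ~ sqrt(2π·11N)·(11N/e)^(11N).
  (N!)^11/(11N)! ~ (2π N)^(11/2) (N/e)^(11N) / [sqrt(2π·11N) (11N/e)^(11N)]
     = (2π N)^(11/2) / sqrt(2π·11N) · (N/(11N))^(11N)
     = (2π N)^((11−1)/2) / sqrt(11) · 11^(−11N).
Since 11^11 > 1, the factor 11^(−11N) decays exponentially, so the ratio → 0. Substituting N = 17n gives the stated form.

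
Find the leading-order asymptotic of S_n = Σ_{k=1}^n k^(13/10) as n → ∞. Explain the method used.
S_n ~ (10/23) · n^(23/10)

Integral comparison: Σ_{k=1}^n k^(13/10) = ∫_0^n x^(13/10) dx + O(n^(13/10)). The integral is n^(1 + 13/10) / (1 + 13/10) = n^((13+10)/10) / ((13+10)/10) = (10/23) · n^(23/10).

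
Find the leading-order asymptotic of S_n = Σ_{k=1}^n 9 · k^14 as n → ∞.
S_n ~ 3 · n^15 / 5

By integral comparison (Euler-Maclaurin), Σ_{k=1}^n 9 · k^14 = 9 · ∫_0^n x^14 dx + O(n^14) = 9 · n^15/15 = 3 · n^15 / 5 + O(n^14). (Equivalently, Faulhaber's formula gives the same leading term.)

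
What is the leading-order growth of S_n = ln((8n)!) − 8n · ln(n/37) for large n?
S_n ~ 8n · (ln 296 − 1) + O(ln n)

Stirling: ln((8n)!) = 8n ln(8n) − 8n + O(ln n).
  S_n = 8n ln(8n) − 8n − 8n ln(n/37) + O(ln n)
      = 8n ln(8n) − 8n ln n + 8n ln 37 − 8n + O(ln n)
      = 8n ln 8 + 8n ln 37 − 8n + O(ln n)
      = 8n (ln 296 − 1) + O(ln n).
Numerically ln(296) − 1 ≈ 4.6904.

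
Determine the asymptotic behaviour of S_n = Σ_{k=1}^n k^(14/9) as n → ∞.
S_n ~ (9/23) · n^(23/9)

Integral comparison: Σ_{k=1}^n k^(14/9) = ∫_0^n x^(14/9) dx + O(n^(14/9)). The integral is n^(1 + 14/9) / (1 + 14/9) = n^((14+9)/9) / ((14+9)/9) = (9/23) · n^(23/9).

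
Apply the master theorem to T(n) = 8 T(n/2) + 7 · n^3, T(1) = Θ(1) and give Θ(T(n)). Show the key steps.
T(n) = Θ(n^3 log n)

log_2 8 = 3, and f(n) = 7 · n^3 = Θ(n^(log_2 8)). This is Case 2 of the master theorem: T(n) = Θ(f(n) · log n) = Θ(n^3 log n).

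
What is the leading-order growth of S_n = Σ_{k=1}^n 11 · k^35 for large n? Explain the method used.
S_n ~ 11 · n^36 / 36

By integral comparison (Euler-Maclaurin), Σ_{k=1}^n 11 · k^35 = 11 · ∫_0^n x^35 dx + O(n^35) = 11 · n^36/36 + O(n^35). (Equivalently, Faulhaber's formula gives the same leading term.)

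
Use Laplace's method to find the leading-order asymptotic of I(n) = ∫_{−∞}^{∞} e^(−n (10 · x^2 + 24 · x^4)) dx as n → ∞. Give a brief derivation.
I(n) ~ sqrt(π/(10n))

φ(x) = 10 · x^2 + 24 · x^4 has its unique global minimum at x* = 0 (since φ'(x) = 20x + 96x^3 = 0 only at x = 0 for real x with both coefficients positive, and φ → ∞ as |x| → ∞). At x* = 0, φ(0) = 0 and φ''(0) = 20. Laplace's method then gives
  I(n) ~ sqrt(2π / (n · φ''(0))) · e^(−n φ(0)) = sqrt(2π / (20n)) = sqrt(π/(10n)).
The 24 · x^4 term contributes only at subleading order (an O(1/n) relative correction).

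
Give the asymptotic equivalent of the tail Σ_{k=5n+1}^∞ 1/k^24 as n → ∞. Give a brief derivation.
Σ_{k>5n} 1/k^24 ~ 1/(23 · (5n)^23)

Compare to the integral: ∫_{5n}^∞ x^(−24) dx = [−x^(−23)/23]_{5n}^∞ = 1/((24−1)·(5n)^23). Euler-Maclaurin then gives
  Σ_{k>5n} 1/k^24 = ∫_{5n}^∞ dx/x^24 − 1/(2·(5n)^24) + O(1/(5n)^25).
(Equivalently this is ζ(24) − Σ_{k≤5n} 1/k^24.)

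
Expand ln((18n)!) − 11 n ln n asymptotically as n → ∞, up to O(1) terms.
ln((18n)!) − 11 n ln n = 7 n ln n + 18(ln 18 − 1) n + (1/2) ln(2π·18n) + O(1/n)

Stirling: ln((18n)!) = 18n ln(18n) − 18n + (1/2) ln(2π·18n) + O(1/n).
Expand 18n ln(18n) = 18n (ln n + ln 18) = 18n ln n + 18n ln 18.
Subtract 11n ln n: leading term is (18 − 11) n ln n = 7 n ln n. The next term is 18n ln 18 − 18n = 18(ln 18 − 1) n. Then the (1/2) ln(2π·18n) correction.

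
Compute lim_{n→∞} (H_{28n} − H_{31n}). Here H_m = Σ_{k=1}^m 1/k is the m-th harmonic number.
lim = ln(28/31)

Euler-Maclaurin gives H_m = ln m + γ + 1/(2m) + O(1/m^2). The γ and O(1/m) terms cancel in the difference:
  H_{28n} − H_{31n} = ln(28n) − ln(31n) + O(1/n) = ln(28/31) + O(1/n).
Hence the limit is ln(28/31).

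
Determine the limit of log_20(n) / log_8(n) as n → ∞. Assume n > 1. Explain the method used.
lim = ln(8) / ln(20) = log_20(8)

Change of base: log_20(n) = ln n / ln 20 and log_8(n) = ln n / ln 8. The ratio is (ln n / ln 20) · (ln 8 / ln n) = ln 8 / ln 20, a constant independent of n. So the limit is ln 8 / ln 20 = log_20(8).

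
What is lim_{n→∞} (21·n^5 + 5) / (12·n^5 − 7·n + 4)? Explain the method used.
lim = 21/12 = 7/4

For large n the leading n^5 terms dominate both numerator and denominator. Dividing top and bottom by n^5, every other term tends to 0, leaving 21/12 = 7/4.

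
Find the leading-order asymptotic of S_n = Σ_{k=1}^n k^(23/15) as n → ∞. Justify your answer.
S_n ~ (15/38) · n^(38/15)

Integral comparison: Σ_{k=1}^n k^(23/15) = ∫_0^n x^(23/15) dx + O(n^(23/15)). The integral is n^(1 + 23/15) / (1 + 23/15) = n^((23+15)/15) / ((23+15)/15) = (15/38) · n^(38/15).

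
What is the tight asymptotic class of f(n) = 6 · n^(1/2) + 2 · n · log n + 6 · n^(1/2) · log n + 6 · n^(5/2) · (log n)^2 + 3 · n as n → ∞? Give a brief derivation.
f(n) ∈ Θ(n^(5/2) · (log n)^2)

Compare the terms by growth order. For large n, n^a · (log n)^b dominates n^a' · (log n)^b' iff a > a', or (a = a' and b > b'). Ranking the 5 terms shows the dominant one is 6 · n^(5/2) · (log n)^2. Hence f(n) ∈ Θ(n^(5/2) · (log n)^2).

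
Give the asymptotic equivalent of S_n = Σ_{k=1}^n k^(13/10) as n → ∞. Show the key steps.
S_n ~ (10/23) · n^(23/10)

Integral comparison: Σ_{k=1}^n k^(13/10) = ∫_0^n x^(13/10) dx + O(n^(13/10)). The integral is n^(1 + 13/10) / (1 + 13/10) = n^((13+10)/10) / ((13+10)/10) = (10/23) · n^(23/10).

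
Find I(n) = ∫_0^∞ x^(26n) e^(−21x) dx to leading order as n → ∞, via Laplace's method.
I(n) ~ (sqrt(2π·26n) / 21) · (26n/(21e))^(26n)

Write the integrand as exp(26n ln x − 21x) and set f(x) = 26n ln x − 21x. Then f'(x) = 26n/x − 21 = 0 at x* = 26n/21, and f''(x*) = −26n/x*^2 = −21^2/(26n). Laplace's method (interior maximum) gives
  I(n) ~ e^(f(x*)) · sqrt(2π / |f''(x*)|)
        = exp(26n ln(26n/21) − 26n) · sqrt(2π · 26n / 21^2)
        = (26n/21)^(26n) e^(−26n) · sqrt(2π·26n) / 21
        = (sqrt(2π·26n) / 21) · (26n/(21e))^(26n).
This matches Γ(26n+1)/21^(26n+1) with Stirling applied to Γ.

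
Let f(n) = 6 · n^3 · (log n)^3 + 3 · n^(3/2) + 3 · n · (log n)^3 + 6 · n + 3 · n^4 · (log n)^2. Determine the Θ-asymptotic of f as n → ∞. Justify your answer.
f(n) ∈ Θ(n^4 · (log n)^2)

Compare the terms by growth order. For large n, n^a · (log n)^b dominates n^a' · (log n)^b' iff a > a', or (a = a' and b > b'). Ranking the 5 terms shows the dominant one is 3 · n^4 · (log n)^2. Hence f(n) ∈ Θ(n^4 · (log n)^2).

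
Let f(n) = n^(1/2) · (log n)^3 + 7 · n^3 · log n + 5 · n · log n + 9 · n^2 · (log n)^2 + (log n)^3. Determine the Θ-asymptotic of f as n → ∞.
f(n) ∈ Θ(n^3 · log n)

Compare the terms by growth order. For large n, n^a · (log n)^b dominates n^a' · (log n)^b' iff a > a', or (a = a' and b > b'). Ranking the 5 terms shows the dominant one is 7 · n^3 · log n. Hence f(n) ∈ Θ(n^3 · log n).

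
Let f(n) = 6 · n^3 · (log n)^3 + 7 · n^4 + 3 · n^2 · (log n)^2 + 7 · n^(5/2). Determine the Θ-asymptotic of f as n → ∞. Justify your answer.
f(n) ∈ Θ(n^4)

Compare the terms by growth order. For large n, n^a · (log n)^b dominates n^a' · (log n)^b' iff a > a', or (a = a' and b > b'). Ranking the 4 terms shows the dominant one is 7 · n^4. Hence f(n) ∈ Θ(n^4).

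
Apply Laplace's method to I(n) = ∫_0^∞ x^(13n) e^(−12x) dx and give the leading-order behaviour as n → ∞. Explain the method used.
I(n) ~ (sqrt(2π·13n) / 12) · (13n/(12e))^(13n)

Write the integrand as exp(13n ln x − 12x) and set f(x) = 13n ln x − 12x. Then f'(x) = 13n/x − 12 = 0 at x* = 13n/12, and f''(x*) = −13n/x*^2 = −12^2/(13n). Laplace's method (interior maximum) gives
  I(n) ~ e^(f(x*)) · sqrt(2π / |f''(x*)|)
        = exp(13n ln(13n/12) − 13n) · sqrt(2π · 13n / 12^2)
        = (13n/12)^(13n) e^(−13n) · sqrt(2π·13n) / 12
        = (sqrt(2π·13n) / 12) · (13n/(12e))^(13n).
This matches Γ(13n+1)/12^(13n+1) with Stirling applied to Γ.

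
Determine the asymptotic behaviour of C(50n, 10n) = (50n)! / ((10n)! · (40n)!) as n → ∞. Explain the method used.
C(50n, 10n) ~ (3125/256)^(10n) · sqrt(5/(8π·10n))

Write N = 10n. Apply Stirling to each factorial:
  (5N)! ~ sqrt(2π·5N) · (5N/e)^(5N),
  N! ~ sqrt(2π N) · (N/e)^N,
  (4N)! ~ sqrt(2π·4N) · (4N/e)^(4N).
The exponential factors combine to (5N)^(5N) / (N^N · (4N)^(4N)) = 5^(5N)/4^(4N) = (5^5/4^4)^N = (3125/256)^N.
The square-root prefactors combine to sqrt(2π·5N) / (sqrt(2π N)·sqrt(2π·4N)) = sqrt(5 / (2π·4·N)) = sqrt(5/(8π·10n)).
Substituting N = 10n: C(50n, 10n) ~ (3125/256)^(10n) · sqrt(5/(8π·10n)).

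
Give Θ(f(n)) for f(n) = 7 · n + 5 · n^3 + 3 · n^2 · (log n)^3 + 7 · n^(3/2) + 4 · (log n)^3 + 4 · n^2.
f(n) ∈ Θ(n^3)

Compare the terms by growth order. For large n, n^a · (log n)^b dominates n^a' · (log n)^b' iff a > a', or (a = a' and b > b'). Ranking the 6 terms shows the dominant one is 5 · n^3. Hence f(n) ∈ Θ(n^3).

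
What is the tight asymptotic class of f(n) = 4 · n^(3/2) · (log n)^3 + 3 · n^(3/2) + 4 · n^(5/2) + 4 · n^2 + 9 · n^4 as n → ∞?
f(n) ∈ Θ(n^4)

Compare the terms by growth order. For large n, n^a · (log n)^b dominates n^a' · (log n)^b' iff a > a', or (a = a' and b > b'). Ranking the 5 terms shows the dominant one is 9 · n^4. Hence f(n) ∈ Θ(n^4).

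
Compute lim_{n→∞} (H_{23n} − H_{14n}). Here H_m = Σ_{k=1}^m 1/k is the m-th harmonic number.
lim = ln(23/14)

Euler-Maclaurin gives H_m = ln m + γ + 1/(2m) + O(1/m^2). The γ and O(1/m) terms cancel in the difference:
  H_{23n} − H_{14n} = ln(23n) − ln(14n) + O(1/n) = ln(23/14) + O(1/n).
Hence the limit is ln(23/14).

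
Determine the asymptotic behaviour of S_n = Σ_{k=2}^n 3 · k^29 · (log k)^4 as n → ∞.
S_n ~ n^30 · (log n)^4 / 10

By integral comparison, S_n = ∫_1^n 3 · x^29 · (log x)^4 dx + O(n^29 · (log n)^4). For the integral, the leading term of ∫_1^n x^29 (log x)^4 dx is n^30/30 · (log n)^4 (by repeated integration by parts; each step lowers the log-exponent and produces a relatively O(1/log n) correction). Hence S_n ~ n^30 · (log n)^4 / 10.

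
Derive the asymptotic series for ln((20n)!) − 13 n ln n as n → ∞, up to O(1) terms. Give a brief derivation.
ln((20n)!) − 13 n ln n = 7 n ln n + 20(ln 20 − 1) n + (1/2) ln(2π·20n) + O(1/n)

Stirling: ln((20n)!) = 20n ln(20n) − 20n + (1/2) ln(2π·20n) + O(1/n).
Expand 20n ln(20n) = 20n (ln n + ln 20) = 20n ln n + 20n ln 20.
Subtract 13n ln n: leading term is (20 − 13) n ln n = 7 n ln n. The next term is 20n ln 20 − 20n = 20(ln 20 − 1) n. Then the (1/2) ln(2π·20n) correction.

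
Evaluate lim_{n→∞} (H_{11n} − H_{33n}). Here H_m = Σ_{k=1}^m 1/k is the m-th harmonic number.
lim = ln(11/33) = −ln 3

Euler-Maclaurin gives H_m = ln m + γ + 1/(2m) + O(1/m^2). The γ and O(1/m) terms cancel in the difference:
  H_{11n} − H_{33n} = ln(11n) − ln(33n) + O(1/n) = ln(11/33) + O(1/n).
Hence the limit is ln(11/33) = −ln 3.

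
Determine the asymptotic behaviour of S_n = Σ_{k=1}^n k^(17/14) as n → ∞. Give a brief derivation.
S_n ~ (14/31) · n^(31/14)

Integral comparison: Σ_{k=1}^n k^(17/14) = ∫_0^n x^(17/14) dx + O(n^(17/14)). The integral is n^(1 + 17/14) / (1 + 17/14) = n^((17+14)/14) / ((17+14)/14) = (14/31) · n^(31/14).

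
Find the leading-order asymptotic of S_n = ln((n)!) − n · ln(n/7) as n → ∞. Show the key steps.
S_n ~ n · (ln 7 − 1) + O(ln n)

Stirling: ln((n)!) = n ln(n) − n + O(ln n).
  S_n = n ln(n) − n − n ln(n/7) + O(ln n)
      = n ln(n) − n ln n + n ln 7 − n + O(ln n)
      = n ln 7 − n + O(ln n)
      = n (ln 7 − 1) + O(ln n).
Numerically ln(7) − 1 ≈ 0.9459.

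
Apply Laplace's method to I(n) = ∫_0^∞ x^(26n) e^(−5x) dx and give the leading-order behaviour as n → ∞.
I(n) ~ (sqrt(2π·26n) / 5) · (26n/(5e))^(26n)

Write the integrand as exp(26n ln x − 5x) and set f(x) = 26n ln x − 5x. Then f'(x) = 26n/x − 5 = 0 at x* = 26n/5, and f''(x*) = −26n/x*^2 = −5^2/(26n). Laplace's method (interior maximum) gives
  I(n) ~ e^(f(x*)) · sqrt(2π / |f''(x*)|)
        = exp(26n ln(26n/5) − 26n) · sqrt(2π · 26n / 5^2)
        = (26n/5)^(26n) e^(−26n) · sqrt(2π·26n) / 5
        = (sqrt(2π·26n) / 5) · (26n/(5e))^(26n).
This matches Γ(26n+1)/5^(26n+1) with Stirling applied to Γ.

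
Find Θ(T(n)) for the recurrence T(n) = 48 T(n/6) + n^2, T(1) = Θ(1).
T(n) = Θ(n^(log_6 48))

Master theorem: compare f(n) = n^2 to n^(log_6 48) where log_6 48 ≈ 2.161. Since 2 < log_6 48, we have f(n) = O(n^(log_6 48 − ε)) for some ε > 0 — Case 1. Hence T(n) = Θ(n^(log_6 48)).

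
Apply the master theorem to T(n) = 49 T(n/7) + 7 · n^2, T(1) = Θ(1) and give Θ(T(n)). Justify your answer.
T(n) = Θ(n^2 log n)

log_7 49 = 2, and f(n) = 7 · n^2 = Θ(n^(log_7 49)). This is Case 2 of the master theorem: T(n) = Θ(f(n) · log n) = Θ(n^2 log n).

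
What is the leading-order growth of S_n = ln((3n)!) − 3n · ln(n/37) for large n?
S_n ~ 3n · (ln 111 − 1) + O(ln n)

Stirling: ln((3n)!) = 3n ln(3n) − 3n + O(ln n).
  S_n = 3n ln(3n) − 3n − 3n ln(n/37) + O(ln n)
      = 3n ln(3n) − 3n ln n + 3n ln 37 − 3n + O(ln n)
      = 3n ln 3 + 3n ln 37 − 3n + O(ln n)
      = 3n (ln 111 − 1) + O(ln n).
Numerically ln(111) − 1 ≈ 3.7095.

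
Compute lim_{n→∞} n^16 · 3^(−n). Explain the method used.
lim = 0

Exponentials with base > 1 dominate every fixed polynomial: for any fixed c, n^c / 3^n → 0 as n → ∞ (e.g. by the ratio test, or by writing 3^n = e^(n ln 3) and noting e^(n ln 3) / n^c → ∞). Hence n^16 · 3^(−n) = n^16 / 3^n → 0.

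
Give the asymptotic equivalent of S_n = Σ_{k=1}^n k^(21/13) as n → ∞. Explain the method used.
S_n ~ (13/34) · n^(34/13)

Integral comparison: Σ_{k=1}^n k^(21/13) = ∫_0^n x^(21/13) dx + O(n^(21/13)). The integral is n^(1 + 21/13) / (1 + 21/13) = n^((21+13)/13) / ((21+13)/13) = (13/34) · n^(34/13).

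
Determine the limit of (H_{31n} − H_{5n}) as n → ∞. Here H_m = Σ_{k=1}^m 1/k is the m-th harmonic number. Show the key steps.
lim = ln(31/5)

Euler-Maclaurin gives H_m = ln m + γ + 1/(2m) + O(1/m^2). The γ and O(1/m) terms cancel in the difference:
  H_{31n} − H_{5n} = ln(31n) − ln(5n) + O(1/n) = ln(31/5) + O(1/n).
Hence the limit is ln(31/5).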